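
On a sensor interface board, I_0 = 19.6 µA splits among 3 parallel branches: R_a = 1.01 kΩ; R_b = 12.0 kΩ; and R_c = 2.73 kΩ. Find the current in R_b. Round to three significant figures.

Conductances: ΣG = 1/1.01 + 1/12.0 + 1/2.73 = 1.440 (1/kΩ).
By the current-divider rule, I = I_0 · G_k/ΣG = 19.6 × 0.05788 = 1.134 µA.

I ≈ 1.13 µA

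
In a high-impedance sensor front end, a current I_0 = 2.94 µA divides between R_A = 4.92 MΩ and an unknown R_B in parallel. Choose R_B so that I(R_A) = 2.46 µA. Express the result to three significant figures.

R_B ≈ 25.2 MΩ

Two-branch current divider: I_A = I_0 · R_B/(R_A + R_B).
With f = 0.8367, R_B = R_A · f/(1−f) = 4.92 × 5.125 = 25.22 MΩ.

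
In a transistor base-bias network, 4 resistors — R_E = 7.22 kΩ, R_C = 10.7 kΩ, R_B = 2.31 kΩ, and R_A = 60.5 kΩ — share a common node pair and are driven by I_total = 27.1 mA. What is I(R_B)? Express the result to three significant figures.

Total conductance ΣG = 1/7.22 + 1/10.7 + 1/2.31 + 1/60.5 = 0.6814 (units of 1/kΩ).
By the current-divider rule, I = I_total · G_k/ΣG = 27.1 × 0.6353 = 17.22 mA.

I ≈ 17.2 mA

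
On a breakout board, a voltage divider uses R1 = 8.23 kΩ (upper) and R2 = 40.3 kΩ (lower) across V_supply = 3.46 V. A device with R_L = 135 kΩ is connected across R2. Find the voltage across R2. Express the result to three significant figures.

First combine the lower leg with the load: R2 ‖ R_L = 31.04 kΩ.
Now apply the divider: V_out = 3.46 × 0.7904 = 2.735 V.

V_out ≈ 2.73 V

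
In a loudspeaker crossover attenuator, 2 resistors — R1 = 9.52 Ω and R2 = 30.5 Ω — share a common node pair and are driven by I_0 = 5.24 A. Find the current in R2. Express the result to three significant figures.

Two-branch current divider: I_k = I_0 · R_other/(R_1 + R_2).
I(R2) = 5.24 × 9.52/(9.52 + 30.5) = 5.24 × 0.2379 = 1.246 A.

I ≈ 1.25 A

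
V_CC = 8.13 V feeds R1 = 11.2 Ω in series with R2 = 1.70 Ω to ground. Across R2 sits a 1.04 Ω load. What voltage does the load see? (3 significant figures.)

First combine the lower leg with the load: R2 ‖ R_L = 0.6453 Ω.
Then V_out = V_CC · R2'/(R1 + R2') = 8.13 × 0.6453/11.85 = 0.4429 V.
(Unloaded it would be 1.07 V; the load pulls it down.)

V_out ≈ 0.443 V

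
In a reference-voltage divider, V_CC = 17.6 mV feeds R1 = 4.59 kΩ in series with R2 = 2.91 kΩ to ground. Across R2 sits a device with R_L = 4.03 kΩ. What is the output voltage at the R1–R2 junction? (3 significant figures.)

V_out ≈ 4.74 mV

First combine the lower leg with the load: R2 ‖ R_L = 1.690 kΩ.
Voltage divider with the loaded lower leg: V_out = 17.6 × 1.690/(4.59 + 1.690) = 17.6 × 0.2691 = 4.736 mV.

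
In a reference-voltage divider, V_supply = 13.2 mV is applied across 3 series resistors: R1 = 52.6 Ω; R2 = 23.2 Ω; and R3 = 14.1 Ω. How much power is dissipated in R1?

P ≈ 1.13 µW

The common current is I = 13.2/89.90 = 0.1468 mA.
P = I²R = 0.02156 × 52.6 = 1.134 µW.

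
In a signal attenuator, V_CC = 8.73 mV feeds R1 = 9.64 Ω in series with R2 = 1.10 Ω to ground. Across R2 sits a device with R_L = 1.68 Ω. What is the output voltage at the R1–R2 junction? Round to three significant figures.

V_out ≈ 0.563 mV

R2 ‖ R_L = (1.10 × 1.68)/(1.10 + 1.68) = 0.6647 Ω.
Now apply the divider: V_out = 8.73 × 0.06451 = 0.5632 mV.
(Unloaded it would be 0.894 mV; the load pulls it down.)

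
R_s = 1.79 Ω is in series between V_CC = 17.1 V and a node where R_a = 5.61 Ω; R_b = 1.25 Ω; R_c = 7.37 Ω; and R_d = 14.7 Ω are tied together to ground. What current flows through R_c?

I ≈ 0.745 A

Combine the parallel branches: R_p = (1/5.61 + 1/1.25 + 1/7.37 + 1/14.7)⁻¹ = 0.8460 Ω.
V_A by voltage divider: V_A = 17.1 × 0.8460/(1.79 + 0.8460) = 5.488 V.
Branch current I = V_A/R_c = 5.488/7.37 = 0.7447 A.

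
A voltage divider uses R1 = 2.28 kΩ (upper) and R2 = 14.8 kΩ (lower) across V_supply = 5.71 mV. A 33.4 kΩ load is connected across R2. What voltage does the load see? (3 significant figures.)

V_out ≈ 4.67 mV

R2 ‖ R_L = (14.8 × 33.4)/(14.8 + 33.4) = 10.26 kΩ.
Then V_out = V_supply · R2'/(R1 + R2') = 5.71 × 10.26/12.54 = 4.671 mV.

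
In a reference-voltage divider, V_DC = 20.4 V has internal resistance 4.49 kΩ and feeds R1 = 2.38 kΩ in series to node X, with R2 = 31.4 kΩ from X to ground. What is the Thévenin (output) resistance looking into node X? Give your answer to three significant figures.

R1' = 4.49 + 2.38 = 6.870 kΩ (source resistance + R1).
Looking into X with the source shorted: R_th = R1'·R2/(R1'+R2) = 6.870 × 31.4/38.27 = 5.637 kΩ.

R_th ≈ 5.64 kΩ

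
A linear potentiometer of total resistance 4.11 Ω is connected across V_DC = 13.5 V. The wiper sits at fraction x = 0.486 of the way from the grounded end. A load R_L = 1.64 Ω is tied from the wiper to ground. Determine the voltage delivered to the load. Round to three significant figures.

V_out ≈ 4.03 V

Lower segment x·R_p = 1.997 Ω; upper segment (1−x)·R_p = 2.113 Ω.
(x·R_p) ‖ R_L = 0.9006 Ω.
Then V_out = V_DC · 0.9006/(2.113 + 0.9006) = 4.035 V.
(Unloaded: V_out = x·V_DC = 6.56 V.)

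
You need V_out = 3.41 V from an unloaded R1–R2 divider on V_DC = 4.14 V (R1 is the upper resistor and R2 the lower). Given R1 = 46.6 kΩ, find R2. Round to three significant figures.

R2 ≈ 218 kΩ

V_out/V_DC = R2/(R1+R2) = 0.8237.
Rearranging, R2 = R1·k/(1−k) = 46.6 × 4.671 = 217.7 kΩ.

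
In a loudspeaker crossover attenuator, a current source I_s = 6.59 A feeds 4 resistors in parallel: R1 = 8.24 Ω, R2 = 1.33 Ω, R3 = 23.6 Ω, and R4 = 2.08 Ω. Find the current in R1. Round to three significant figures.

Conductances: ΣG = 1/8.24 + 1/1.33 + 1/23.6 + 1/2.08 = 1.396 (1/Ω).
Current divider: I(R1) = I_s · G_k/ΣG = 6.59 × (0.1214/1.396) = 6.59 × 0.08691 = 0.5727 A.

I ≈ 0.573 A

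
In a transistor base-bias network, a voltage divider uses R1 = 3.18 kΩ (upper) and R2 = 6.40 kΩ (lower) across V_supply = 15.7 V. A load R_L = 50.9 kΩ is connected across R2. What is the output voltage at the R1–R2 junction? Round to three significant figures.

V_out ≈ 10.1 V

R2 ‖ R_L = (6.40 × 50.9)/(6.40 + 50.9) = 5.685 kΩ.
Then V_out = V_supply · R2'/(R1 + R2') = 15.7 × 5.685/8.865 = 10.07 V.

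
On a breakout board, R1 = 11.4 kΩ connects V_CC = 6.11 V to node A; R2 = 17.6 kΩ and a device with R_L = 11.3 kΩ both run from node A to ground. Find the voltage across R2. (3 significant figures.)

R2 ‖ R_L = (17.6 × 11.3)/(17.6 + 11.3) = 6.882 kΩ.
Voltage divider with the loaded lower leg: V_out = 6.11 × 6.882/(11.4 + 6.882) = 6.11 × 0.3764 = 2.300 V.
(Unloaded it would be 3.71 V; the load pulls it down.)

V_out ≈ 2.30 V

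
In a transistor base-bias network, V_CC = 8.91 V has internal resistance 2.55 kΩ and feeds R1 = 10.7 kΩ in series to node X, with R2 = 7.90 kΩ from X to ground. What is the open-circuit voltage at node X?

R1' = 2.55 + 10.7 = 13.25 kΩ (source resistance + R1).
Open-circuit (no load on X): V_th = V_CC · R2/(R1' + R2) = 8.91 × 7.90/(13.25 + 7.90) = 3.328 V.

V_th ≈ 3.33 V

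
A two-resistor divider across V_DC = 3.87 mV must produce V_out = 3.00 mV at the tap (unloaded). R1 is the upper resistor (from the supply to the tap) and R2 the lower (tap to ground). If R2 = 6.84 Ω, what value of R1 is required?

R1 ≈ 1.98 Ω

Required fraction k = V_out/V_DC = 0.7752.
Rearranging, R1 = R2·(1−k)/k = 6.84 × 0.2900 = 1.984 Ω.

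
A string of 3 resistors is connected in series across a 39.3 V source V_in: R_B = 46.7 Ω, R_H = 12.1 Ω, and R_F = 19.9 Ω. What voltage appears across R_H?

V ≈ 6.04 V

Series total: ΣR = 46.7 + 12.1 + 19.9 = 78.70 Ω.
By the voltage-divider rule, V = 39.3 × 12.10/78.70 = 6.042 V.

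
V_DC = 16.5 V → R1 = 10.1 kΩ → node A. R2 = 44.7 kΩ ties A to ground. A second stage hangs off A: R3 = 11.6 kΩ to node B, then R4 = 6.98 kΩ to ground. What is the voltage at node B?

V_B ≈ 3.50 V

The second stage (R3 + R4 = 18.58 kΩ) loads node A in parallel with R2.
R2 ‖ (R3+R4) = 13.12 kΩ.
V_A = 16.5 × 13.12/(10.1 + 13.12) = 9.324 V.
Then the unloaded second divider: V_B = V_A × R4/(R3+R4) = 9.324 × 0.3757 = 3.503 V.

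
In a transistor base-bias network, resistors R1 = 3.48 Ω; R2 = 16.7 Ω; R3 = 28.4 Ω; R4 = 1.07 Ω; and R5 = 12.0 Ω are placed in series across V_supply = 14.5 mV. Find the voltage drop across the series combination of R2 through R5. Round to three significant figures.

V ≈ 13.7 mV

Total series resistance ΣR = 3.48 + 16.7 + 28.4 + 1.07 + 12.0 = 61.65 Ω.
R_{R2..R5} = 16.7 + 28.4 + 1.07 + 12.0 = 58.17 Ω.
Voltage divider: V = V_supply · (58.17 / 61.65) = 14.5 × 0.9436 = 13.68 mV.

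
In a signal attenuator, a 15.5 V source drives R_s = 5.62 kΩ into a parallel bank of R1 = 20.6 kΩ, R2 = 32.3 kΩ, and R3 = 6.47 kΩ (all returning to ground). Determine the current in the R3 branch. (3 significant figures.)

Parallel bank: R_p = 1/(1/20.6 + 1/32.3 + 1/6.47) = 4.272 kΩ.
V_A by voltage divider: V_A = 15.5 × 4.272/(5.62 + 4.272) = 6.694 V.
Branch current I = V_A/R3 = 6.694/6.47 = 1.035 mA.

I ≈ 1.03 mA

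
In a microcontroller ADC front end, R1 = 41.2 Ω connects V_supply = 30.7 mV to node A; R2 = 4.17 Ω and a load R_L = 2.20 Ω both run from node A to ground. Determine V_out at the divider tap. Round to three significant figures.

The load sits in parallel with R2, giving an effective lower resistance R2' = R2·R_L/(R2+R_L) = 1.440 Ω.
Voltage divider with the loaded lower leg: V_out = 30.7 × 1.440/(41.2 + 1.440) = 30.7 × 0.03378 = 1.037 mV.
(Unloaded it would be 2.82 mV; the load pulls it down.)

V_out ≈ 1.04 mV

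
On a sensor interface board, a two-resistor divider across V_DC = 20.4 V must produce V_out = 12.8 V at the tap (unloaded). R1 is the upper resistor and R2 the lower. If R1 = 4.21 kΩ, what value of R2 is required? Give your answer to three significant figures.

R2 ≈ 7.09 kΩ

Required fraction k = V_out/V_DC = 0.6275.
R2 = R1 · 0.6275/(1 − 0.6275) = 7.091 kΩ.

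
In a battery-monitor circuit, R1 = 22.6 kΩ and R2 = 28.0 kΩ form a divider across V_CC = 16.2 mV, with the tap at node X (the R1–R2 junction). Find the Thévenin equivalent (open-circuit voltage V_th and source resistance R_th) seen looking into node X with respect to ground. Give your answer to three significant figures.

V_th ≈ 8.96 mV, R_th ≈ 12.5 kΩ

With X open, the divider is unloaded: V_th = 16.2 × 28.0/50.60 = 8.964 mV.
Looking into X with the source shorted: R_th = R1·R2/(R1+R2) = 22.60 × 28.0/50.60 = 12.51 kΩ.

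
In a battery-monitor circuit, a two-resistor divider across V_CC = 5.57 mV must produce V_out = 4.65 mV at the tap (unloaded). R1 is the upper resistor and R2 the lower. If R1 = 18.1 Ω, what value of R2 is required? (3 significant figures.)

R2 ≈ 91.5 Ω

The divider ratio is R2/(R1+R2) = 4.65/5.57 = 0.8348.
R2 = R1 · 0.8348/(1 − 0.8348) = 91.48 Ω.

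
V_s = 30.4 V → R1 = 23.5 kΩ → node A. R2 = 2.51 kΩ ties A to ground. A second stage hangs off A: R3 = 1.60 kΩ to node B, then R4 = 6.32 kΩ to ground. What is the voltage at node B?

Node A sees R2 in parallel with the series input of stage 2, R3 + R4 = 7.920 kΩ.
Effective lower resistance at A: R2 ‖ 7.920 = 1.906 kΩ.
First divider: V_A = V_s · 1.906/(23.5 + 1.906) = 2.281 V.
Then the unloaded second divider: V_B = V_A × R4/(R3+R4) = 2.281 × 0.7980 = 1.820 V.

V_B ≈ 1.82 V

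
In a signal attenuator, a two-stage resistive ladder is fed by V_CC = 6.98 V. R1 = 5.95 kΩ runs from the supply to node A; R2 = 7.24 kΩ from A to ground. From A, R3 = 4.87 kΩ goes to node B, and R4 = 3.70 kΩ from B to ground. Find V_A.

V_A ≈ 2.77 V

Node A sees R2 in parallel with the series input of stage 2, R3 + R4 = 8.570 kΩ.
Effective lower resistance at A: R2 ‖ 8.570 = 3.925 kΩ.
So V_A = 6.98 × 0.3974 = 2.774 V.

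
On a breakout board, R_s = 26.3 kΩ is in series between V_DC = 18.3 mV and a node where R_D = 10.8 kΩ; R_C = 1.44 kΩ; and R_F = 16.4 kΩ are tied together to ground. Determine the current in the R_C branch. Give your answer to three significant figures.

Combine the parallel branches: R_p = (1/10.8 + 1/1.44 + 1/16.4)⁻¹ = 1.179 kΩ.
V_A by voltage divider: V_A = 18.3 × 1.179/(26.3 + 1.179) = 0.7853 mV.
I(R_C) = V_A / R_C = 0.7853/1.44 = 0.5454 µA.

I ≈ 0.545 µA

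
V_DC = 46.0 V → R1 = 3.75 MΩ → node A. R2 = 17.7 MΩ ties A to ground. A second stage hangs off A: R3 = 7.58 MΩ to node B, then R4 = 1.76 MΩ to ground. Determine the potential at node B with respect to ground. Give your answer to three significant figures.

V_B ≈ 5.37 V

Node A sees R2 in parallel with the series input of stage 2, R3 + R4 = 9.340 MΩ.
Effective lower resistance at A: R2 ‖ 9.340 = 6.114 MΩ.
So V_A = 46.0 × 0.6198 = 28.51 V.
Then the unloaded second divider: V_B = V_A × R4/(R3+R4) = 28.51 × 0.1884 = 5.373 V.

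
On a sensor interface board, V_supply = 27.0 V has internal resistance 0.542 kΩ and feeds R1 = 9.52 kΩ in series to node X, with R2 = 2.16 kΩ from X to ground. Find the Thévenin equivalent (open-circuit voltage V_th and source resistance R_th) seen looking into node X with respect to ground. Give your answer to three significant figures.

V_th ≈ 4.77 V, R_th ≈ 1.78 kΩ

R1' = 0.542 + 9.52 = 10.06 kΩ (source resistance + R1).
V_th is the unloaded tap voltage: V_supply · R2/(R1'+R2) = 27.0 × 0.1767 = 4.772 V.
Zeroing V_supply shorts the top of R1' to ground, so R_th = R1' ‖ R2 = 1.778 kΩ.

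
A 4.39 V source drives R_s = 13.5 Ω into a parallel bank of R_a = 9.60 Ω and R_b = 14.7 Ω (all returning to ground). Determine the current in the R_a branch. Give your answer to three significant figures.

I ≈ 0.138 A

Equivalent of the parallel group: R_p = 5.807 Ω.
V_A by voltage divider: V_A = 4.39 × 5.807/(13.5 + 5.807) = 1.320 V.
Branch current I = V_A/R_a = 1.320/9.60 = 0.1375 A.
(Equivalently: I_total = 0.2274 A, then current-divider fraction G_k/ΣG = 0.6049.)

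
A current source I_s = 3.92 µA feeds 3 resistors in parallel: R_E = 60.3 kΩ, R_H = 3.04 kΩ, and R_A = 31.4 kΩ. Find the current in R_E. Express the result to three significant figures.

I ≈ 0.172 µA

Conductances: ΣG = 1/60.3 + 1/3.04 + 1/31.4 = 0.3774 (1/kΩ).
By the current-divider rule, I = I_s · G_k/ΣG = 3.92 × 0.04394 = 0.1723 µA.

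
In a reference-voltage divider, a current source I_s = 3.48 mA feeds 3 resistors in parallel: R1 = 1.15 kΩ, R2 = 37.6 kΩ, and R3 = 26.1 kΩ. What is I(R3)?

I ≈ 0.143 mA

ΣG = 1/1.15 + 1/37.6 + 1/26.1 = 0.9345.
R3 takes the fraction G_k/ΣG = 0.03831/0.9345 = 0.04100, so I = 3.48 × 0.04100 = 0.1427 mA.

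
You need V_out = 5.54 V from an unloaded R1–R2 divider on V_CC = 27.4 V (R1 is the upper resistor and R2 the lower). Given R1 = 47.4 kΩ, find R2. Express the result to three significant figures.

R2 ≈ 12.0 kΩ

The divider ratio is R2/(R1+R2) = 5.54/27.4 = 0.2022.
Rearranging, R2 = R1·k/(1−k) = 47.4 × 0.2534 = 12.01 kΩ.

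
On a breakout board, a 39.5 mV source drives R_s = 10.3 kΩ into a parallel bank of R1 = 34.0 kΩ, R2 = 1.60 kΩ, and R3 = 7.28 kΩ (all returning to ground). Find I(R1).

Equivalent of the parallel group: R_p = 1.263 kΩ.
Node voltage V_A = V_supply · R_p/(R_s + R_p) = 39.5 × 0.1092 = 4.314 mV.
Branch current I = V_A/R1 = 4.314/34.0 = 0.1269 µA.
(Check via current divider: I_total = 3.416 µA; share G_k/ΣG = 0.03715 → same result.)

I ≈ 0.127 µA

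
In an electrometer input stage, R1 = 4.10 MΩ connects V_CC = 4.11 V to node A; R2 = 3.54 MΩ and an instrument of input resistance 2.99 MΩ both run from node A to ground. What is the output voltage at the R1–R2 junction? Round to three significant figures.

V_out ≈ 1.16 V

First combine the lower leg with the load: R2 ‖ R_L = 1.621 MΩ.
Voltage divider with the loaded lower leg: V_out = 4.11 × 1.621/(4.10 + 1.621) = 4.11 × 0.2833 = 1.164 V.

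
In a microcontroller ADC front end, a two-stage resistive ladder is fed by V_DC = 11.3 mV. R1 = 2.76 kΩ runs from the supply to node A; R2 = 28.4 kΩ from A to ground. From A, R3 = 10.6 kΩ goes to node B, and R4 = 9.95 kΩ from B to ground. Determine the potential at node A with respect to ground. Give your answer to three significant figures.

V_A ≈ 9.18 mV

Node A sees R2 in parallel with the series input of stage 2, R3 + R4 = 20.55 kΩ.
R2 ‖ (R3+R4) = 11.92 kΩ.
V_A = 11.3 × 11.92/(2.76 + 11.92) = 9.176 mV.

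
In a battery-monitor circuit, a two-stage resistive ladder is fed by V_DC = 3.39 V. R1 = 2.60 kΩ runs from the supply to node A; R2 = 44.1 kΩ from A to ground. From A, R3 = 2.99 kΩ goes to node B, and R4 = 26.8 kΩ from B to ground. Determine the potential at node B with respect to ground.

V_B ≈ 2.66 V

Looking into the second stage from A: R3 + R4 = 29.79 kΩ appears in parallel with R2.
R2 ‖ (R3+R4) = 17.78 kΩ.
First divider: V_A = V_DC · 17.78/(2.60 + 17.78) = 2.958 V.
Stage 2 is unloaded, so V_B = V_A · R4/(R3+R4) = 2.958 × 26.8/29.79 = 2.661 V.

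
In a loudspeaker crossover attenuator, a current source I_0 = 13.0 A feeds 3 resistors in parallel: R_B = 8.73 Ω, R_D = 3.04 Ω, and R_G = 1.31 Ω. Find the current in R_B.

I ≈ 1.23 A

Total conductance ΣG = 1/8.73 + 1/3.04 + 1/1.31 = 1.207 (units of 1/Ω).
By the current-divider rule, I = I_0 · G_k/ΣG = 13.0 × 0.09491 = 1.234 A.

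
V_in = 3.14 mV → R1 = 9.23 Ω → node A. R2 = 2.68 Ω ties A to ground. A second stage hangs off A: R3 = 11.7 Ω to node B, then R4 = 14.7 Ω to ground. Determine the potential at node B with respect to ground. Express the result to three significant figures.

The second stage (R3 + R4 = 26.40 Ω) loads node A in parallel with R2.
R2 ‖ (R3+R4) = 2.433 Ω.
First divider: V_A = V_in · 2.433/(9.23 + 2.433) = 0.6550 mV.
V_B = V_A × 0.5568 = 0.3647 mV.

V_B ≈ 0.365 mV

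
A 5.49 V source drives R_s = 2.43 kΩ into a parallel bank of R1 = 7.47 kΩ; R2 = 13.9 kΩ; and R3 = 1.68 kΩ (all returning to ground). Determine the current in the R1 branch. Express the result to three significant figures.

I ≈ 0.249 mA

Parallel bank: R_p = 1/(1/7.47 + 1/13.9 + 1/1.68) = 1.248 kΩ.
V_A by voltage divider: V_A = 5.49 × 1.248/(2.43 + 1.248) = 1.863 V.
Branch current I = V_A/R1 = 1.863/7.47 = 0.2494 mA.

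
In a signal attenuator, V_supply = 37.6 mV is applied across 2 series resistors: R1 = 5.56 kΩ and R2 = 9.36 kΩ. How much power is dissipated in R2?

ΣR = 14.92 kΩ → I = 37.6/14.92 = 2.520 µA.
V(R2) = I·R = 23.59 mV; P = V·I = 23.59 × 2.520 = 59.44 nW.

P ≈ 59.4 nW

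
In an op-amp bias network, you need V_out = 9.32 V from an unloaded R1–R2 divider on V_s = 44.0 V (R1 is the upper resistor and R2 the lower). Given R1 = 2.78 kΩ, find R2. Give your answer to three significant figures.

The divider ratio is R2/(R1+R2) = 9.32/44.0 = 0.2118.
R2 = R1 · 0.2118/(1 − 0.2118) = 0.7471 kΩ.

R2 ≈ 0.747 kΩ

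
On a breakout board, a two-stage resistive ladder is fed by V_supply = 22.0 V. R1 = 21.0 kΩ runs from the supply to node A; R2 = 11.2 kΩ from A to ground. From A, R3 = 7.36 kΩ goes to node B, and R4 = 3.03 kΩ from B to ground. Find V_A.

Looking into the second stage from A: R3 + R4 = 10.39 kΩ appears in parallel with R2.
Effective lower resistance at A: R2 ‖ 10.39 = 5.390 kΩ.
So V_A = 22.0 × 0.2042 = 4.493 V.

V_A ≈ 4.49 V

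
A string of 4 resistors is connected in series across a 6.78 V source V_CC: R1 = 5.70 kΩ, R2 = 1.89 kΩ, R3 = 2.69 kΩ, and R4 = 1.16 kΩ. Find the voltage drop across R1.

ΣR = 5.70 + 1.89 + 2.69 + 1.16 = 11.44 kΩ.
V = V_CC · R/ΣR = 6.78 × 0.4983 = 3.378 V.

V ≈ 3.38 V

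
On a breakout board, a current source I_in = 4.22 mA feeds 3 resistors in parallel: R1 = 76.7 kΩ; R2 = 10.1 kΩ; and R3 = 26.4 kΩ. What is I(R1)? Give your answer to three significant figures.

I ≈ 0.367 mA

Total conductance ΣG = 1/76.7 + 1/10.1 + 1/26.4 = 0.1499 (units of 1/kΩ).
R1 takes the fraction G_k/ΣG = 0.01304/0.1499 = 0.08696, so I = 4.22 × 0.08696 = 0.3670 mA.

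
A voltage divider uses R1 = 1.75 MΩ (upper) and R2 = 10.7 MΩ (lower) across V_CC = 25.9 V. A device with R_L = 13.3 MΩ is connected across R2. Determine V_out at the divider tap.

First combine the lower leg with the load: R2 ‖ R_L = 5.930 MΩ.
Then V_out = V_CC · R2'/(R1 + R2') = 25.9 × 5.930/7.680 = 20.00 V.

V_out ≈ 20.0 V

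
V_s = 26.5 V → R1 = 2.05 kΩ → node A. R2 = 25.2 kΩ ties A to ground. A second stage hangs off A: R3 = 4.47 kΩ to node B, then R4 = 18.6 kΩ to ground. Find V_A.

V_A ≈ 22.6 V

Node A sees R2 in parallel with the series input of stage 2, R3 + R4 = 23.07 kΩ.
Effective lower resistance at A: R2 ‖ 23.07 = 12.04 kΩ.
V_A = 26.5 × 12.04/(2.05 + 12.04) = 22.65 V.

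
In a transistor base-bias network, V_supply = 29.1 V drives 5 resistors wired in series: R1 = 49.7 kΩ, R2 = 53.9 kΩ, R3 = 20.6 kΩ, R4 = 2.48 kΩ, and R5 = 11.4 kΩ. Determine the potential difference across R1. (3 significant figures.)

V ≈ 10.5 V

Series total: ΣR = 49.7 + 53.9 + 20.6 + 2.48 + 11.4 = 138.1 kΩ.
Voltage divider: V = V_supply · (49.70 / 138.1) = 29.1 × 0.3599 = 10.47 V.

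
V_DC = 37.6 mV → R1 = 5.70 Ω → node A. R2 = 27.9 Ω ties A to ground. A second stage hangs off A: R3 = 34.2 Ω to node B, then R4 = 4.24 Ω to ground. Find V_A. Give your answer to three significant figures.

Node A sees R2 in parallel with the series input of stage 2, R3 + R4 = 38.44 Ω.
Effective lower resistance at A: R2 ‖ 38.44 = 16.17 Ω.
First divider: V_A = V_DC · 16.17/(5.70 + 16.17) = 27.80 mV.

V_A ≈ 27.8 mV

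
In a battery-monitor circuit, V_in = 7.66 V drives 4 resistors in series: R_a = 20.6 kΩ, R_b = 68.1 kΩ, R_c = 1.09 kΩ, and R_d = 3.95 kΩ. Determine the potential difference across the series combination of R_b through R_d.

ΣR = 20.6 + 68.1 + 1.09 + 3.95 = 93.74 kΩ.
R_{R_b..R_d} = 68.1 + 1.09 + 3.95 = 73.14 kΩ.
Voltage divider: V = V_in · (73.14 / 93.74) = 7.66 × 0.7802 = 5.977 V.

V ≈ 5.98 V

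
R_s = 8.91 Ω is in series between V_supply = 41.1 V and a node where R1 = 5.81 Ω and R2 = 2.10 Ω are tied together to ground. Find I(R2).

Equivalent of the parallel group: R_p = 1.542 Ω.
V_A by voltage divider: V_A = 41.1 × 1.542/(8.91 + 1.542) = 6.065 V.
Branch current I = V_A/R2 = 6.065/2.10 = 2.888 A.

I ≈ 2.89 A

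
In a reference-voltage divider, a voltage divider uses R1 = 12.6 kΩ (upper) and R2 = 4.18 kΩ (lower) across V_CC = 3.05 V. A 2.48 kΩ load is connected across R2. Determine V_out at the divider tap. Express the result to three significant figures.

V_out ≈ 0.335 V

R2 ‖ R_L = (4.18 × 2.48)/(4.18 + 2.48) = 1.557 kΩ.
Voltage divider with the loaded lower leg: V_out = 3.05 × 1.557/(12.6 + 1.557) = 3.05 × 0.1100 = 0.3353 V.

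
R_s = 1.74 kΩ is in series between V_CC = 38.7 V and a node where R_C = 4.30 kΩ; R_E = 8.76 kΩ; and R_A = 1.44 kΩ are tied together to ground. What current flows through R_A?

Parallel bank: R_p = 1/(1/4.30 + 1/8.76 + 1/1.44) = 0.9605 kΩ.
V_A by voltage divider: V_A = 38.7 × 0.9605/(1.74 + 0.9605) = 13.76 V.
Branch current I = V_A/R_A = 13.76/1.44 = 9.559 mA.
(Check via current divider: I_total = 14.33 mA; share G_k/ΣG = 0.6670 → same result.)

I ≈ 9.56 mA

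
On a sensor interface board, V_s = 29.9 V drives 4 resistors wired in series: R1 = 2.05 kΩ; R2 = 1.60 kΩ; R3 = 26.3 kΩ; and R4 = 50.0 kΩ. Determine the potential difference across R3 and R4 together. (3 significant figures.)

Total series resistance ΣR = 2.05 + 1.60 + 26.3 + 50.0 = 79.95 kΩ.
R_{R3..R4} = 26.3 + 50.0 = 76.30 kΩ.
By the voltage-divider rule, V = 29.9 × 76.30/79.95 = 28.53 V.

V ≈ 28.5 V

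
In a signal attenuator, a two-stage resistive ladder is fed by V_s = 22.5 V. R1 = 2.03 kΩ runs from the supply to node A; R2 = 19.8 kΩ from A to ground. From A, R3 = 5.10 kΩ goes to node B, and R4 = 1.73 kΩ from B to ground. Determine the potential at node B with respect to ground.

V_B ≈ 4.07 V

The second stage (R3 + R4 = 6.830 kΩ) loads node A in parallel with R2.
Effective lower resistance at A: R2 ‖ 6.830 = 5.078 kΩ.
First divider: V_A = V_s · 5.078/(2.03 + 5.078) = 16.07 V.
Then the unloaded second divider: V_B = V_A × R4/(R3+R4) = 16.07 × 0.2533 = 4.072 V.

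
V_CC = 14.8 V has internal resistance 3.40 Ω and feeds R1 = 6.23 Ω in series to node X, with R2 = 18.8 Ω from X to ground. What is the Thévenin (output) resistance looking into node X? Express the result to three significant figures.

R_th ≈ 6.37 Ω

R1' = 3.40 + 6.23 = 9.630 Ω (source resistance + R1).
With V_CC suppressed (replaced by a short), R_th = R1' ‖ R2 = (9.630 × 18.8)/(9.630 + 18.8) = 6.368 Ω.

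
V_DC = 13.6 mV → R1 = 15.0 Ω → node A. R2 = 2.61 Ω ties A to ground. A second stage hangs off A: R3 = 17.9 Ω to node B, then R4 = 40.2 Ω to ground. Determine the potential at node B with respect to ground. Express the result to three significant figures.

The second stage (R3 + R4 = 58.10 Ω) loads node A in parallel with R2.
Effective lower resistance at A: R2 ‖ 58.10 = 2.498 Ω.
V_A = 13.6 × 2.498/(15.0 + 2.498) = 1.941 mV.
Then the unloaded second divider: V_B = V_A × R4/(R3+R4) = 1.941 × 0.6919 = 1.343 mV.

V_B ≈ 1.34 mV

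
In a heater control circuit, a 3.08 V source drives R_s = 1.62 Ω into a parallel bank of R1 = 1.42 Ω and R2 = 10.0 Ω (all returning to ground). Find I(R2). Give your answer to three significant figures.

I ≈ 0.134 A

Parallel bank: R_p = 1/(1/1.42 + 1/10.0) = 1.243 Ω.
V_A by voltage divider: V_A = 3.08 × 1.243/(1.62 + 1.243) = 1.337 V.
I(R2) = V_A / R2 = 1.337/10.0 = 0.1337 A.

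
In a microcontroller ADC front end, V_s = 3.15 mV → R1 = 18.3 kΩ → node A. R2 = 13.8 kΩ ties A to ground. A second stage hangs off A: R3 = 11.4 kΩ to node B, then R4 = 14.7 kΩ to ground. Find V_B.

V_B ≈ 0.586 mV

Looking into the second stage from A: R3 + R4 = 26.10 kΩ appears in parallel with R2.
Effective lower resistance at A: R2 ‖ 26.10 = 9.027 kΩ.
So V_A = 3.15 × 0.3303 = 1.041 mV.
Stage 2 is unloaded, so V_B = V_A · R4/(R3+R4) = 1.041 × 14.7/26.10 = 0.5861 mV.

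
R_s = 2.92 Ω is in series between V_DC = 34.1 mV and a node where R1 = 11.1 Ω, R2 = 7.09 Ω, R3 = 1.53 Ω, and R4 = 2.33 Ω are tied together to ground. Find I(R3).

I ≈ 4.61 mA

Combine the parallel branches: R_p = (1/11.1 + 1/7.09 + 1/1.53 + 1/2.33)⁻¹ = 0.7611 Ω.
V_A = 34.1 × 0.7611/3.681 = 7.050 mV.
Branch current I = V_A/R3 = 7.050/1.53 = 4.608 mA.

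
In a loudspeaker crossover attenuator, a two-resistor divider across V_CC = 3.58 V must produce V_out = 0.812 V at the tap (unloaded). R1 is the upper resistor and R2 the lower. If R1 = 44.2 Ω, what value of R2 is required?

R2 ≈ 13.0 Ω

The divider ratio is R2/(R1+R2) = 0.812/3.58 = 0.2268.
Rearranging, R2 = R1·k/(1−k) = 44.2 × 0.2934 = 12.97 Ω.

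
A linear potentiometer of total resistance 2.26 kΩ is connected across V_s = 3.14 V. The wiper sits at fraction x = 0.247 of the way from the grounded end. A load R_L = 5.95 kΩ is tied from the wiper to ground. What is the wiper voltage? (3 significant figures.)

V_out ≈ 0.724 V

The pot divides into 1.702 kΩ above the wiper and 0.5582 kΩ below.
(x·R_p) ‖ R_L = 0.5103 kΩ.
V_out = 3.14 × 0.5103/(1.702 + 0.5103) = 0.7244 V.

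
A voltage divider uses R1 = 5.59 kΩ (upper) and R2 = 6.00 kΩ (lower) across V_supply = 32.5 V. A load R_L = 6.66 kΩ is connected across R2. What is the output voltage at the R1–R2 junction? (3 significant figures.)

V_out ≈ 11.7 V

The load sits in parallel with R2, giving an effective lower resistance R2' = R2·R_L/(R2+R_L) = 3.156 kΩ.
Now apply the divider: V_out = 32.5 × 0.3609 = 11.73 V.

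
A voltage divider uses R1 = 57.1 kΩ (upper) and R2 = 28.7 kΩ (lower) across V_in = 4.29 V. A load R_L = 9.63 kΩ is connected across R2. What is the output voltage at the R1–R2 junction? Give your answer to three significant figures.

The load sits in parallel with R2, giving an effective lower resistance R2' = R2·R_L/(R2+R_L) = 7.211 kΩ.
Then V_out = V_in · R2'/(R1 + R2') = 4.29 × 7.211/64.31 = 0.4810 V.

V_out ≈ 0.481 V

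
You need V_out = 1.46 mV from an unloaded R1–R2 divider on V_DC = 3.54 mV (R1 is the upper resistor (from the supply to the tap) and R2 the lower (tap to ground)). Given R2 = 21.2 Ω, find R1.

R1 ≈ 30.2 Ω

Required fraction k = V_out/V_DC = 0.4124.
R1 = R2·(1/k − 1) = 21.2 × 1.425 = 30.20 Ω.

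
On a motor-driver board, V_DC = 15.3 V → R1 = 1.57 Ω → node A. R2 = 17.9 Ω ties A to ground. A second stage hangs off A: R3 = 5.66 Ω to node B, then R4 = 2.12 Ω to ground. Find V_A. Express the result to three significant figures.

Node A sees R2 in parallel with the series input of stage 2, R3 + R4 = 7.780 Ω.
R2 ‖ (R3+R4) = 5.423 Ω.
First divider: V_A = V_DC · 5.423/(1.57 + 5.423) = 11.86 V.

V_A ≈ 11.9 V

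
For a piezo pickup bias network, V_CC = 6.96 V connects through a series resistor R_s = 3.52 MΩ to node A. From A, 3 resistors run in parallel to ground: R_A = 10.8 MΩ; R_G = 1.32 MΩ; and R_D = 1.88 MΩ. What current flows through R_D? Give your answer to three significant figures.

Equivalent of the parallel group: R_p = 0.7235 MΩ.
Node voltage V_A = V_CC · R_p/(R_s + R_p) = 6.96 × 0.1705 = 1.187 V.
Branch current I = V_A/R_D = 1.187/1.88 = 0.6312 µA.

I ≈ 0.631 µA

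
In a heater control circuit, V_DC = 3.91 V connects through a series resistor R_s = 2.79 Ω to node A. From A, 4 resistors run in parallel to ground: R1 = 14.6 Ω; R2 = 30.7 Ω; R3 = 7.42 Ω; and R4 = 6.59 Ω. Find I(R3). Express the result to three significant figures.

Combine the parallel branches: R_p = (1/14.6 + 1/30.7 + 1/7.42 + 1/6.59)⁻¹ = 2.580 Ω.
Node voltage V_A = V_DC · R_p/(R_s + R_p) = 3.91 × 0.4805 = 1.879 V.
I(R3) = V_A / R3 = 1.879/7.42 = 0.2532 A.

I ≈ 0.253 A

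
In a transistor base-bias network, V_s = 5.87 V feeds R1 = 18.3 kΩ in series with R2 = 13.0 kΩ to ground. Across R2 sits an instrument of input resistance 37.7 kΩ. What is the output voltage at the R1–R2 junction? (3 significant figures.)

The load sits in parallel with R2, giving an effective lower resistance R2' = R2·R_L/(R2+R_L) = 9.667 kΩ.
Voltage divider with the loaded lower leg: V_out = 5.87 × 9.667/(18.3 + 9.667) = 5.87 × 0.3456 = 2.029 V.

V_out ≈ 2.03 V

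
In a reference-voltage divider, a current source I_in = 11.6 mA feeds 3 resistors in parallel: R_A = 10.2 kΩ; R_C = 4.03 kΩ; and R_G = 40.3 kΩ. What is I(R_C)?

Total conductance ΣG = 1/10.2 + 1/4.03 + 1/40.3 = 0.3710 (units of 1/kΩ).
Current divider: I(R_C) = I_in · G_k/ΣG = 11.6 × (0.2481/0.3710) = 11.6 × 0.6689 = 7.759 mA.

I ≈ 7.76 mA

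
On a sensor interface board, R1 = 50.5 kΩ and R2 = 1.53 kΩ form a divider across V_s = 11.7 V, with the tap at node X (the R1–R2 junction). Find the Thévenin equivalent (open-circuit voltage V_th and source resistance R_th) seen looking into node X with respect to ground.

V_th is the unloaded tap voltage: V_s · R2/(R1+R2) = 11.7 × 0.02941 = 0.3441 V.
Zeroing V_s shorts the top of R1 to ground, so R_th = R1 ‖ R2 = 1.485 kΩ.

V_th ≈ 0.344 V, R_th ≈ 1.49 kΩ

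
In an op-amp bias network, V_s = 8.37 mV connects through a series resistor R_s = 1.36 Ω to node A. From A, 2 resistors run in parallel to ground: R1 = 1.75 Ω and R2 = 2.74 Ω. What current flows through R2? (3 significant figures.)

I ≈ 1.34 mA

Parallel bank: R_p = 1/(1/1.75 + 1/2.74) = 1.068 Ω.
Node voltage V_A = V_s · R_p/(R_s + R_p) = 8.37 × 0.4399 = 3.682 mV.
Branch current I = V_A/R2 = 3.682/2.74 = 1.344 mA.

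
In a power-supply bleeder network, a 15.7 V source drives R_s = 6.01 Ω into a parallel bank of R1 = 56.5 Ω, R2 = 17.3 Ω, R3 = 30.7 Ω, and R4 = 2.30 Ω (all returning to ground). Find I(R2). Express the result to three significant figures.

I ≈ 0.213 A

Parallel bank: R_p = 1/(1/56.5 + 1/17.3 + 1/30.7 + 1/2.30) = 1.842 Ω.
Node voltage V_A = V_DC · R_p/(R_s + R_p) = 15.7 × 0.2346 = 3.683 V.
I(R2) = V_A / R2 = 3.683/17.3 = 0.2129 A.
(Check via current divider: I_total = 1.999 A; share G_k/ΣG = 0.1065 → same result.)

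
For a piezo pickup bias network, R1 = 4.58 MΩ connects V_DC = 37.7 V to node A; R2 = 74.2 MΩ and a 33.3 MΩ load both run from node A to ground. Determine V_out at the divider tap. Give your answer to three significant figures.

V_out ≈ 31.4 V

R2 ‖ R_L = (74.2 × 33.3)/(74.2 + 33.3) = 22.98 MΩ.
Voltage divider with the loaded lower leg: V_out = 37.7 × 22.98/(4.58 + 22.98) = 37.7 × 0.8338 = 31.44 V.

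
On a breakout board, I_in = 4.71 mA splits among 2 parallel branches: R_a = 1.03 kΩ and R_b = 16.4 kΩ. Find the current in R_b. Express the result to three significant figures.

With just two branches, the current splits inversely with resistance.
I(R_b) = 4.71 × 1.03/(1.03 + 16.4) = 4.71 × 0.05909 = 0.2783 mA.

I ≈ 0.278 mA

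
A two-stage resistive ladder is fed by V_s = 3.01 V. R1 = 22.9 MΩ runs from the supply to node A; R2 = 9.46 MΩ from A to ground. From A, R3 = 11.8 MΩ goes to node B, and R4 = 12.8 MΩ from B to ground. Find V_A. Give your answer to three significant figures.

Looking into the second stage from A: R3 + R4 = 24.60 MΩ appears in parallel with R2.
R2 ‖ (R3+R4) = 6.833 MΩ.
V_A = 3.01 × 6.833/(22.9 + 6.833) = 0.6917 V.

V_A ≈ 0.692 V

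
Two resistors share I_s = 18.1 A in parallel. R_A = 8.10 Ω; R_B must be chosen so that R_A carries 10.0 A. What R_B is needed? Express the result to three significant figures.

R_B ≈ 10.0 Ω

The fraction through R_A equals R_B/(R_A+R_B).
With f = 0.5525, R_B = R_A · f/(1−f) = 8.10 × 1.235 = 10.00 Ω.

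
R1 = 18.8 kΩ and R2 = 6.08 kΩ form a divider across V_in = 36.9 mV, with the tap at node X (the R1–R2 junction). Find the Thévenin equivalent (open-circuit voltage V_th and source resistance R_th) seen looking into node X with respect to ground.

V_th ≈ 9.02 mV, R_th ≈ 4.59 kΩ

With X open, the divider is unloaded: V_th = 36.9 × 6.08/24.88 = 9.017 mV.
Zeroing V_in shorts the top of R1 to ground, so R_th = R1 ‖ R2 = 4.594 kΩ.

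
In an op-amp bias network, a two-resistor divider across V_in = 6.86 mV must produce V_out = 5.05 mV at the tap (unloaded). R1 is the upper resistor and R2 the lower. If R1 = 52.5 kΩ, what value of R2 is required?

R2 ≈ 146 kΩ

The divider ratio is R2/(R1+R2) = 5.05/6.86 = 0.7362.
Rearranging, R2 = R1·k/(1−k) = 52.5 × 2.790 = 146.5 kΩ.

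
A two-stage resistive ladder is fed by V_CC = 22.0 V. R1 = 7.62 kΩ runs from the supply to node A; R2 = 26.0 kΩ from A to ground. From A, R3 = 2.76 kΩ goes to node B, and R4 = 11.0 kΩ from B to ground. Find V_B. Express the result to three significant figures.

V_B ≈ 9.52 V

The second stage (R3 + R4 = 13.76 kΩ) loads node A in parallel with R2.
R2 ‖ (R3+R4) = 8.998 kΩ.
V_A = 22.0 × 8.998/(7.62 + 8.998) = 11.91 V.
Then the unloaded second divider: V_B = V_A × R4/(R3+R4) = 11.91 × 0.7994 = 9.523 V.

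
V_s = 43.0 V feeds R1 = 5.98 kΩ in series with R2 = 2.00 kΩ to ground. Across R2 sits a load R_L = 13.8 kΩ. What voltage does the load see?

R2 ‖ R_L = (2.00 × 13.8)/(2.00 + 13.8) = 1.747 kΩ.
Now apply the divider: V_out = 43.0 × 0.2261 = 9.721 V.

V_out ≈ 9.72 V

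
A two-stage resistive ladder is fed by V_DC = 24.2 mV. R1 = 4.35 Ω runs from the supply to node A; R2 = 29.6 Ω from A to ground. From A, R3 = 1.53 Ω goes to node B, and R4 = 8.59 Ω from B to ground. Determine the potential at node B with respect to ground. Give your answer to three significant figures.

V_B ≈ 13.0 mV

Looking into the second stage from A: R3 + R4 = 10.12 Ω appears in parallel with R2.
R2 ‖ (R3+R4) = 7.542 Ω.
V_A = 24.2 × 7.542/(4.35 + 7.542) = 15.35 mV.
Stage 2 is unloaded, so V_B = V_A · R4/(R3+R4) = 15.35 × 8.59/10.12 = 13.03 mV.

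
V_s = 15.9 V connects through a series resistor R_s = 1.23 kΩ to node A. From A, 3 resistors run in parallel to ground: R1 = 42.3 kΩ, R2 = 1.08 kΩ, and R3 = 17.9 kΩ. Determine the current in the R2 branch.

I ≈ 6.58 mA

Parallel bank: R_p = 1/(1/42.3 + 1/1.08 + 1/17.9) = 0.9946 kΩ.
V_A = 15.9 × 0.9946/2.225 = 7.109 V.
Branch current I = V_A/R2 = 7.109/1.08 = 6.582 mA.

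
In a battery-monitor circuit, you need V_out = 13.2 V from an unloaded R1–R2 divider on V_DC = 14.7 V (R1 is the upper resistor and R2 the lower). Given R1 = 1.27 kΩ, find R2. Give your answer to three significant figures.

R2 ≈ 11.2 kΩ

Required fraction k = V_out/V_DC = 0.8980.
So R2 = R1 · V_out/(V_DC − V_out) = 1.27 × 13.2/(14.7 − 13.2) = 1.27 × 8.800 = 11.18 kΩ.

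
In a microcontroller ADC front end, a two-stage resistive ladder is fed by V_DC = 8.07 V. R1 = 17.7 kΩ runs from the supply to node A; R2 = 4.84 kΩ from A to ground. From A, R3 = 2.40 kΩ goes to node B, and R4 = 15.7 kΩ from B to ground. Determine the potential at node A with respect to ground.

Looking into the second stage from A: R3 + R4 = 18.10 kΩ appears in parallel with R2.
R2 ‖ (R3+R4) = 3.819 kΩ.
So V_A = 8.07 × 0.1775 = 1.432 V.

V_A ≈ 1.43 V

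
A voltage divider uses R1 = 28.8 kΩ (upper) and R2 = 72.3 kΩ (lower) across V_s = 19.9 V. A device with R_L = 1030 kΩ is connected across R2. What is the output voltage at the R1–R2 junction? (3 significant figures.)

R2 ‖ R_L = (72.3 × 1030)/(72.3 + 1030) = 67.56 kΩ.
Voltage divider with the loaded lower leg: V_out = 19.9 × 67.56/(28.8 + 67.56) = 19.9 × 0.7011 = 13.95 V.

V_out ≈ 14.0 V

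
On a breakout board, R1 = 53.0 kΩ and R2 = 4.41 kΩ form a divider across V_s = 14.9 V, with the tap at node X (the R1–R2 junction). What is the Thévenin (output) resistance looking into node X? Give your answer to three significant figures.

R_th ≈ 4.07 kΩ

With V_s suppressed (replaced by a short), R_th = R1 ‖ R2 = (53.00 × 4.41)/(53.00 + 4.41) = 4.071 kΩ.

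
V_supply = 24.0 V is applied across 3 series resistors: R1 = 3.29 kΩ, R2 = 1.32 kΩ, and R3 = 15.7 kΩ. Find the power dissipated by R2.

P ≈ 1.84 mW

ΣR = 20.31 kΩ → I = 24.0/20.31 = 1.182 mA.
P = I²R = 1.396 × 1.32 = 1.843 mW.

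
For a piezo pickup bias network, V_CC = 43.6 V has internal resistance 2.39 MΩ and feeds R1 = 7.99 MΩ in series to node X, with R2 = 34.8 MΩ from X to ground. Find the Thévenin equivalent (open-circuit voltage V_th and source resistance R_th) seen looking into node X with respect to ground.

V_th ≈ 33.6 V, R_th ≈ 8.00 MΩ

R1' = 2.39 + 7.99 = 10.38 MΩ (source resistance + R1).
Open-circuit (no load on X): V_th = V_CC · R2/(R1' + R2) = 43.6 × 34.8/(10.38 + 34.8) = 33.58 V.
With V_CC suppressed (replaced by a short), R_th = R1' ‖ R2 = (10.38 × 34.8)/(10.38 + 34.8) = 7.995 MΩ.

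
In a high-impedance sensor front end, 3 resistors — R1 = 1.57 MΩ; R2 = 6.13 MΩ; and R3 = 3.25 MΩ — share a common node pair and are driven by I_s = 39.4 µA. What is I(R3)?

I ≈ 10.9 µA

Conductances: ΣG = 1/1.57 + 1/6.13 + 1/3.25 = 1.108 (1/MΩ).
R3 takes the fraction G_k/ΣG = 0.3077/1.108 = 0.2778, so I = 39.4 × 0.2778 = 10.94 µA.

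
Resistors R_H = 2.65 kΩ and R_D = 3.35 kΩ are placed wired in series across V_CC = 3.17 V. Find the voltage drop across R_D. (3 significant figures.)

Total series resistance ΣR = 2.65 + 3.35 = 6.000 kΩ.
By the voltage-divider rule, V = 3.17 × 3.350/6.000 = 1.770 V.

V ≈ 1.77 V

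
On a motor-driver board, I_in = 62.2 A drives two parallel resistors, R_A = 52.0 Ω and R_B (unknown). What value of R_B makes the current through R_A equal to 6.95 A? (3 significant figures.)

R_B ≈ 6.54 Ω

In a two-way split, I_A/I_in = R_B/(R_A + R_B).
6.95/62.2 = R_B/(R_A + R_B) → R_B = R_A · (0.1117)/(1 − 0.1117) = 52.0 × 0.1258 = 6.541 Ω.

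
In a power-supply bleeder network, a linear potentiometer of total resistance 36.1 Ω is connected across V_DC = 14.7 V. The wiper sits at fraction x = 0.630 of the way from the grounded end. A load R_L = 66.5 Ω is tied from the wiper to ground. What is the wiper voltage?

V_out ≈ 8.22 V

Split the track: R_lower = x·R_p = 22.74 Ω, R_upper = (1−x)·R_p = 13.36 Ω.
(x·R_p) ‖ R_L = 16.95 Ω.
V_out = 14.7 × 16.95/(13.36 + 16.95) = 8.221 V.
(Unloaded: V_out = x·V_DC = 9.26 V.)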